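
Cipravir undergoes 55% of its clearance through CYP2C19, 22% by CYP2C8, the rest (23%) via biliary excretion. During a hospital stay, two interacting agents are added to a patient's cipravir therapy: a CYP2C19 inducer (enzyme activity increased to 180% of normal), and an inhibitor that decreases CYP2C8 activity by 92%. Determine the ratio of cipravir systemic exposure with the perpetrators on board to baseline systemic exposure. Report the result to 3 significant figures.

0.808

The CYP2C19 pathway (55% of clearance) is boosted to 1.8× activity: 0.55 × 1.8 = 0.99.
The CYP2C8 pathway (22% of clearance) is reduced to 0.08× activity: 0.22 × 0.08 = 0.0176.
Non-CYP routes (23%) are unchanged.
CL_new/CL_old = 0.99 + 0.0176 + 0.23 = 1.2376.
Because systemic exposure varies inversely with clearance, the combined effect is 1 / 1.2376 = 0.808.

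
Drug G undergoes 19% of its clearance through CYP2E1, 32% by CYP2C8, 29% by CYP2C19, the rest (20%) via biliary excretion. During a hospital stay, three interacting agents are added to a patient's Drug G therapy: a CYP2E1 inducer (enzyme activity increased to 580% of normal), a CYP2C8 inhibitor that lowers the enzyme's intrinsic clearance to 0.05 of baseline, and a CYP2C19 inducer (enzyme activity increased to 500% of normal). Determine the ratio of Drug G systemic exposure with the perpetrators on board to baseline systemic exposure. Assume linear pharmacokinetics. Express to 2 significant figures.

The CYP2E1 pathway (19% of clearance) is boosted to 5.8× activity: 0.19 × 5.8 = 1.102.
The CYP2C8 pathway (32% of clearance) is reduced to 0.05× activity: 0.32 × 0.05 = 0.016.
The CYP2C19 pathway (29% of clearance) increases to 5× activity: 0.29 × 5 = 1.45.
The remaining 20% of clearance is unaffected.
CL_new/CL_old = 1.102 + 0.016 + 1.45 + 0.2 = 2.768.
Because systemic exposure varies inversely with clearance, the combined effect is 1 / 2.768 = 0.36.

0.36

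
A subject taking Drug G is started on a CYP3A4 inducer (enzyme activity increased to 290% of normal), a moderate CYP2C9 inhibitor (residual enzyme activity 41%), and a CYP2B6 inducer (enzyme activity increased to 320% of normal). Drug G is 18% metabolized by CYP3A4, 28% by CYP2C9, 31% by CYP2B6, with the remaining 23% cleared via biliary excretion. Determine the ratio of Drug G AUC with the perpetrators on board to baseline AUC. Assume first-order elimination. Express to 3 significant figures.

The CYP3A4 pathway (18% of clearance) is boosted to 2.9× activity: 0.18 × 2.9 = 0.522.
The CYP2C9 pathway (28% of clearance) drops to 0.41× activity: 0.28 × 0.41 = 0.1148.
The CYP2B6 pathway (31% of clearance) increases to 3.2× activity: 0.31 × 3.2 = 0.992.
The remaining 23% of clearance is unaffected.
CL_new/CL_old = 0.522 + 0.1148 + 0.992 + 0.23 = 1.8588.
Because AUC varies inversely with clearance, the combined effect is 1 / 1.8588 = 0.538.

0.538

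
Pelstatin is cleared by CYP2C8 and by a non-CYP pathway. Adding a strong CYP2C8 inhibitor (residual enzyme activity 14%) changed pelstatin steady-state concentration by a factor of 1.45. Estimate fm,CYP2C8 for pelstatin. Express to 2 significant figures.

0.36

Call the CYP2C8 fraction fm. After the interaction, CL_new/CL_old = fm × 0.14 + (1 − fm).
Steady-state concentration ratio = 1 / (new CL fraction), so new CL fraction = 1 / 1.45 = 0.6897.
fm × 0.14 + 1 − fm = 0.6897  ⇒  fm × (0.14 − 1) = −0.3103  ⇒  fm = 0.36.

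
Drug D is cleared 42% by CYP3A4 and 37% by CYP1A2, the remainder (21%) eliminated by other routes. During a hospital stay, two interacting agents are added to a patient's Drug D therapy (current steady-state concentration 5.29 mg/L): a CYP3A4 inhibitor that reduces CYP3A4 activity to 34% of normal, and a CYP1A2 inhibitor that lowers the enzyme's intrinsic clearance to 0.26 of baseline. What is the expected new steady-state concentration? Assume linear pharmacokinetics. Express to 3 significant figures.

11.8 mg/L

The CYP3A4 pathway (42% of clearance) falls to 0.34× activity: 0.42 × 0.34 = 0.1428.
The CYP1A2 pathway (37% of clearance) drops to 0.26× activity: 0.37 × 0.26 = 0.0962.
Non-CYP routes (21%) are unchanged.
New clearance relative to baseline: 0.1428 + 0.0962 + 0.21 = 0.449.
Dividing the baseline by the relative clearance: 5.29 / 0.449 = 11.8 mg/L.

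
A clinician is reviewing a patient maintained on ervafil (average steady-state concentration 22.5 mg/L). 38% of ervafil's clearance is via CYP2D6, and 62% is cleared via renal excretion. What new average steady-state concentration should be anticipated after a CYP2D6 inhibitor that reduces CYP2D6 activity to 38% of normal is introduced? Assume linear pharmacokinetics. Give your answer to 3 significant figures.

CYP2D6: 0.38 × 0.38 = 0.1444
Other: 0.62 (unchanged)
New clearance relative to baseline: 0.1444 + 0.62 = 0.7644.
New average steady-state concentration = baseline ÷ relative clearance = 22.5 / 0.7644 = 29.4 mg/L.

29.4 mg/L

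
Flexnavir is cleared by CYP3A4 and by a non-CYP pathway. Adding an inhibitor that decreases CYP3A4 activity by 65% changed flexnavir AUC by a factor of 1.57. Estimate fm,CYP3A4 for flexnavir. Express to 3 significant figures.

Let fm be the CYP3A4 fraction. New clearance relative to baseline = fm × 0.35 + (1 − fm).
AUC ratio = 1 / (new CL fraction), so new CL fraction = 1 / 1.57 = 0.6369.
fm × 0.35 + 1 − fm = 0.6369  ⇒  fm × (0.35 − 1) = −0.3631  ⇒  fm = 0.559.

0.559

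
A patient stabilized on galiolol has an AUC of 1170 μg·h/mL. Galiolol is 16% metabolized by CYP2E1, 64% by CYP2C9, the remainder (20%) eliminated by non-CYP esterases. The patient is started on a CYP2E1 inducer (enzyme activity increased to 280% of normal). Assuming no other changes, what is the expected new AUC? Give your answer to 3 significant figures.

908 μg·h/mL

The CYP2E1 pathway (16% of clearance) increases to 2.8× activity: 0.16 × 2.8 = 0.448.
CYP2C9 (64%) and the residual 20% are unaffected.
New clearance relative to baseline: 0.448 + 0.64 + 0.2 = 1.288.
With dosing unchanged, AUC scales as 1/CL: 1170 / 1.288 = 908 μg·h/mL.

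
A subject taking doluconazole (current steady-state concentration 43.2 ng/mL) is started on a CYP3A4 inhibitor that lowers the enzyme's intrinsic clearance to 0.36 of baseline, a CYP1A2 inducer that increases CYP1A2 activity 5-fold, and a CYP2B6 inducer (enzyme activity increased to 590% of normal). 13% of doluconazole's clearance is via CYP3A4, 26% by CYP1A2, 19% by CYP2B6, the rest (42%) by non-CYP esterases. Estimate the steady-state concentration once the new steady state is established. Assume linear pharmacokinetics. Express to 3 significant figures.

The CYP3A4 pathway (13% of clearance) falls to 0.36× activity: 0.13 × 0.36 = 0.0468.
The CYP1A2 pathway (26% of clearance) is boosted to 5× activity: 0.26 × 5 = 1.3.
The CYP2B6 pathway (19% of clearance) rises to 5.9× activity: 0.19 × 5.9 = 1.121.
Non-CYP routes (42%) are unchanged.
New clearance relative to baseline: 0.0468 + 1.3 + 1.121 + 0.42 = 2.8878.
New steady-state concentration = 43.2 / 2.8878 = 15.0 ng/mL (concentration scales inversely with clearance).

15.0 ng/mL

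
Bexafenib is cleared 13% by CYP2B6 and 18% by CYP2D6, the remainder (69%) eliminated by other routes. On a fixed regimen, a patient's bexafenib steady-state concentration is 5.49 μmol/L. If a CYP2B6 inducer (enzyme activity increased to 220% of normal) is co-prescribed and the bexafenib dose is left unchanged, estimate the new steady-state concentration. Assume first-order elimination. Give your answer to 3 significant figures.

4.75 μmol/L

The CYP2B6 pathway (13% of clearance) is boosted to 2.2× activity: 0.13 × 2.2 = 0.286.
CYP2D6 (18%) and the residual 69% are unaffected.
New clearance relative to baseline: 0.286 + 0.18 + 0.69 = 1.156.
New steady-state concentration = baseline ÷ relative clearance = 5.49 / 1.156 = 4.75 μmol/L.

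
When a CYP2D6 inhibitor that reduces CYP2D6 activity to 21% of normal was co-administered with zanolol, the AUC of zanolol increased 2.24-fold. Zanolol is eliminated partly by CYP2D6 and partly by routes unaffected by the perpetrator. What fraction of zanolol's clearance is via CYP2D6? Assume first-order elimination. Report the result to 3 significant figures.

0.701

Let x = fm,CYP2D6. Because AUC ∝ 1/CL, relative clearance fell to 1/2.24 = 0.4464.
Setting x·0.21 + (1 − x) = 0.4464 and solving: x = (0.4464 − 1)/(0.21 − 1) = 0.701.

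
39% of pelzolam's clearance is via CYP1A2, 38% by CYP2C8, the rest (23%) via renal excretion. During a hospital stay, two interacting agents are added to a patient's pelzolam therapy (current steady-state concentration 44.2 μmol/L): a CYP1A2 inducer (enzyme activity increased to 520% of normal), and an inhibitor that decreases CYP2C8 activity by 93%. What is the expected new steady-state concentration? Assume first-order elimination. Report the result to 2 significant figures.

19 μmol/L

The CYP1A2 pathway (39% of clearance) increases to 5.2× activity: 0.39 × 5.2 = 2.028.
The CYP2C8 pathway (38% of clearance) is reduced to 0.07× activity: 0.38 × 0.07 = 0.0266.
Non-CYP routes (23%) are unchanged.
Relative clearance = 2.028 + 0.0266 + 0.23 = 2.2846.
New steady-state concentration = 44.2 / 2.2846 = 19 μmol/L (concentration scales inversely with clearance).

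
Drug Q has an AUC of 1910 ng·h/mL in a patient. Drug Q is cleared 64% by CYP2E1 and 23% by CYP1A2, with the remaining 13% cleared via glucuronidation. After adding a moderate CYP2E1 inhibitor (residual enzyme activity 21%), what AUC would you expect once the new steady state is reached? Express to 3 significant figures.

3.86 × 10³ ng·h/mL

The CYP2E1 pathway (64% of clearance) falls to 0.21× activity: 0.64 × 0.21 = 0.1344.
CYP1A2 (23%) and the residual 13% are unaffected.
CL_new/CL_old = 0.1344 + 0.23 + 0.13 = 0.4944.
AUC ∝ 1/CL, so new value = 1910 / 0.4944 = 3.86 × 10³ ng·h/mL.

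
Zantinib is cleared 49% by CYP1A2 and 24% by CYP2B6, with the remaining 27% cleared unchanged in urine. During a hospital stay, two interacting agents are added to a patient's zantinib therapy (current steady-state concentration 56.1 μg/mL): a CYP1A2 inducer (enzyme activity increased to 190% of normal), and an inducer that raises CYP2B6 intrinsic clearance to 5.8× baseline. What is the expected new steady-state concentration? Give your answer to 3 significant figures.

21.6 μg/mL

The CYP1A2 pathway (49% of clearance) is boosted to 1.9× activity: 0.49 × 1.9 = 0.931.
The CYP2B6 pathway (24% of clearance) rises to 5.8× activity: 0.24 × 5.8 = 1.392.
Non-CYP routes (27%) are unchanged.
New clearance relative to baseline: 0.931 + 1.392 + 0.27 = 2.593.
New steady-state concentration = 56.1 / 2.593 = 21.6 μg/mL (concentration scales inversely with clearance).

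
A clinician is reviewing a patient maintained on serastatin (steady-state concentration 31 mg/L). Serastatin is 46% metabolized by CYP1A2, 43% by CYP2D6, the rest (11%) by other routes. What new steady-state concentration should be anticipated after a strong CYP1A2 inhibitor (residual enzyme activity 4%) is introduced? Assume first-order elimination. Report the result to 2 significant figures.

56 mg/L

CYP1A2: 0.46 × 0.04 = 0.0184
CYP2D6: 0.43 (unchanged)
Other: 0.11 (unchanged)
Relative clearance = 0.0184 + 0.43 + 0.11 = 0.5584.
Steady-state concentration ∝ 1/CL, so new value = 31 / 0.5584 = 56 mg/L.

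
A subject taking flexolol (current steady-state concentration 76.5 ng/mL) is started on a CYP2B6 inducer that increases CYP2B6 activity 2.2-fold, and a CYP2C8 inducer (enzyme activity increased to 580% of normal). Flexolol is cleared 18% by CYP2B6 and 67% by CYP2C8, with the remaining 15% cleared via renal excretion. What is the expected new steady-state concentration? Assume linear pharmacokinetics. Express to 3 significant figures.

The CYP2B6 pathway (18% of clearance) is boosted to 2.2× activity: 0.18 × 2.2 = 0.396.
The CYP2C8 pathway (67% of clearance) is boosted to 5.8× activity: 0.67 × 5.8 = 3.886.
Non-CYP routes (15%) are unchanged.
CL_new/CL_old = 0.396 + 3.886 + 0.15 = 4.432.
Steady-state concentration ∝ 1/CL: new value = 76.5 / 4.432 = 17.3 ng/mL.

17.3 ng/mL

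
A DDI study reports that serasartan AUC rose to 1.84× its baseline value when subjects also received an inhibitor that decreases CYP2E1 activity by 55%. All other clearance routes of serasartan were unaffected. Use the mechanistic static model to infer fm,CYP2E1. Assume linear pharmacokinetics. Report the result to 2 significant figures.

Write x for the fraction cleared via CYP2E1. The observed AUC change means clearance fell to 1/1.84 = 0.5435 of baseline.
Only the CYP2E1 route changed, so 0.5435 = x·0.45 + (1 − x), giving x = 0.83.

0.83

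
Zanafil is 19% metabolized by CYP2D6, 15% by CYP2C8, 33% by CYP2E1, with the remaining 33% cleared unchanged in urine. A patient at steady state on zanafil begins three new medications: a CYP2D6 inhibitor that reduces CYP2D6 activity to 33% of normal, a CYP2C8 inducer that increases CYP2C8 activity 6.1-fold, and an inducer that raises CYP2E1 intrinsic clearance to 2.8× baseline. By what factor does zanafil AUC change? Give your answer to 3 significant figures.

CYP2D6: 0.19 × 0.33 = 0.0627
CYP2C8: 0.15 × 6.1 = 0.915
CYP2E1: 0.33 × 2.8 = 0.924
Other: 0.33 (unchanged)
Relative clearance = 0.0627 + 0.915 + 0.924 + 0.33 = 2.2317.
Because AUC varies inversely with clearance, the combined effect is 1 / 2.2317 = 0.448.

0.448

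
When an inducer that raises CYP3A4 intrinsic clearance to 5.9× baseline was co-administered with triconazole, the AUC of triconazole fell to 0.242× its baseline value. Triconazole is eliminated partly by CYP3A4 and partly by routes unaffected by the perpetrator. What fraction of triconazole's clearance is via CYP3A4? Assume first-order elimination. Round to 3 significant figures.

0.639

Write x for the fraction cleared via CYP3A4. The observed AUC change means clearance rose to 1/0.242 = 4.132 of baseline.
Only the CYP3A4 route changed, so 4.132 = x·5.9 + (1 − x), giving x = 0.639.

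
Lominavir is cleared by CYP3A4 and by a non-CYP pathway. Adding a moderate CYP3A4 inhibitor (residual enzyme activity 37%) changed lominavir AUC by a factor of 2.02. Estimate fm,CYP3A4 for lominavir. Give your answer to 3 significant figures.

0.802

CL'/CL = 1 / 2.02 = 0.495
0.37·fm + (1 − fm) = 0.495
fm = (0.495 − 1) / (0.37 − 1) = 0.802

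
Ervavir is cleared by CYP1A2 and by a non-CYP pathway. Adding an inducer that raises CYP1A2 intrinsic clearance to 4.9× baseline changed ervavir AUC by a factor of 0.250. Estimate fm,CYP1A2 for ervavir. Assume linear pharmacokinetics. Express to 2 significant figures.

0.77

CL'/CL = 1 / 0.250 = 4
4.9·fm + (1 − fm) = 4
fm = (4 − 1) / (4.9 − 1) = 0.77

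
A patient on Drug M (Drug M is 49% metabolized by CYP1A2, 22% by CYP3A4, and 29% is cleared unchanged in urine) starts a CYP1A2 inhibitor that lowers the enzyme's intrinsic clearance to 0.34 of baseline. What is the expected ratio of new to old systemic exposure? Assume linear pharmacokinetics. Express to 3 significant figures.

The CYP1A2 pathway (49% of clearance) drops to 0.34× activity: 0.49 × 0.34 = 0.1666.
CYP3A4 (22%) and the residual 29% are unaffected.
Relative clearance = 0.1666 + 0.22 + 0.29 = 0.6766.
Systemic exposure ratio = CL_old/CL_new = 1 / 0.6766 = 1.48.

1.48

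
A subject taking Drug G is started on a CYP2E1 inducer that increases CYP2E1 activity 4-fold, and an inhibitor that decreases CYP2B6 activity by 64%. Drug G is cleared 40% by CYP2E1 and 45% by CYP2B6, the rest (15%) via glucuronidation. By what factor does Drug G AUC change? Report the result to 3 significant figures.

The CYP2E1 pathway (40% of clearance) increases to 4× activity: 0.4 × 4 = 1.6.
The CYP2B6 pathway (45% of clearance) is reduced to 0.36× activity: 0.45 × 0.36 = 0.162.
The remaining 15% of clearance is unaffected.
Relative clearance = 1.6 + 0.162 + 0.15 = 1.912.
Because AUC varies inversely with clearance, the combined effect is 1 / 1.912 = 0.523.

0.523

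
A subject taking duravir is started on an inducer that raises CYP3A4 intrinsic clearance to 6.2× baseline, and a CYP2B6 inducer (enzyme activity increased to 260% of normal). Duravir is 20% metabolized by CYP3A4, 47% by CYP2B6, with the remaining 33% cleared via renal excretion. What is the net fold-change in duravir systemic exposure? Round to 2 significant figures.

0.36

The CYP3A4 pathway (20% of clearance) is boosted to 6.2× activity: 0.2 × 6.2 = 1.24.
The CYP2B6 pathway (47% of clearance) increases to 2.6× activity: 0.47 × 2.6 = 1.222.
The remaining 33% of clearance is unaffected.
CL_new/CL_old = 1.24 + 1.222 + 0.33 = 2.792.
Systemic exposure ∝ 1/CL: fold-change = 1 / 2.792 = 0.36.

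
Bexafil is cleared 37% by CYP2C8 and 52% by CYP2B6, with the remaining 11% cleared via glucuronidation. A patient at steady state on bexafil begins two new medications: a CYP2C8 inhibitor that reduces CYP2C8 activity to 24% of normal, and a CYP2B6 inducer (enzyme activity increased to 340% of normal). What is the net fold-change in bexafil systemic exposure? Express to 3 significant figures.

CYP2C8: 0.37 × 0.24 = 0.0888
CYP2B6: 0.52 × 3.4 = 1.768
Other: 0.11 (unchanged)
New clearance relative to baseline: 0.0888 + 1.768 + 0.11 = 1.9668.
Net systemic exposure ratio = 1 / 1.9668 = 0.508.

0.508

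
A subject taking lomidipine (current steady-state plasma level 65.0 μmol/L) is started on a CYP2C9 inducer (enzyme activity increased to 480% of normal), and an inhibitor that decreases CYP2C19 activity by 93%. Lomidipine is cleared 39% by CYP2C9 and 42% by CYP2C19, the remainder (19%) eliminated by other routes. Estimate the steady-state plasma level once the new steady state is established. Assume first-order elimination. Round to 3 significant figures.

The CYP2C9 pathway (39% of clearance) is boosted to 4.8× activity: 0.39 × 4.8 = 1.872.
The CYP2C19 pathway (42% of clearance) drops to 0.07× activity: 0.42 × 0.07 = 0.0294.
The remaining 19% of clearance is unaffected.
CL_new/CL_old = 1.872 + 0.0294 + 0.19 = 2.0914.
Dividing the baseline by the relative clearance: 65.0 / 2.0914 = 31.1 μmol/L.

31.1 μmol/L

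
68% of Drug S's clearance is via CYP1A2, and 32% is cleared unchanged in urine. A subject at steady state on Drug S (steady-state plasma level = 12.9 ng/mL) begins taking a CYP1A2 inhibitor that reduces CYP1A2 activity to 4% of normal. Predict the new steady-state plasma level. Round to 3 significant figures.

37.2 ng/mL

CYP1A2: 0.68 × 0.04 = 0.0272
Other: 0.32 (unchanged)
CL_new/CL_old = 0.0272 + 0.32 = 0.3472.
New steady-state plasma level = baseline ÷ relative clearance = 12.9 / 0.3472 = 37.2 ng/mL.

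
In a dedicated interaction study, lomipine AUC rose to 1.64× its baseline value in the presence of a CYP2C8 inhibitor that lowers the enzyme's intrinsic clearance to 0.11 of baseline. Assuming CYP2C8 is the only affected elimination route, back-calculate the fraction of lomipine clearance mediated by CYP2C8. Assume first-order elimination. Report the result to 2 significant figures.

0.44

CL'/CL = 1 / 1.64 = 0.6098
0.11·fm + (1 − fm) = 0.6098
fm = (0.6098 − 1) / (0.11 − 1) = 0.44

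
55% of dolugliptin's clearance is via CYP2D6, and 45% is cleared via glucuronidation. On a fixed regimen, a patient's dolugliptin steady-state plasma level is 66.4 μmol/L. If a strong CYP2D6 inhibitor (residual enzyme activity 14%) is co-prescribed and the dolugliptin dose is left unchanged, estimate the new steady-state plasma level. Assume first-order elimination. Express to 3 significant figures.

126 μmol/L

The CYP2D6 pathway (55% of clearance) is reduced to 0.14× activity: 0.55 × 0.14 = 0.077.
Non-CYP routes (45%) are unchanged.
New clearance relative to baseline: 0.077 + 0.45 = 0.527.
With dosing unchanged, steady-state plasma level scales as 1/CL: 66.4 / 0.527 = 126 μmol/L.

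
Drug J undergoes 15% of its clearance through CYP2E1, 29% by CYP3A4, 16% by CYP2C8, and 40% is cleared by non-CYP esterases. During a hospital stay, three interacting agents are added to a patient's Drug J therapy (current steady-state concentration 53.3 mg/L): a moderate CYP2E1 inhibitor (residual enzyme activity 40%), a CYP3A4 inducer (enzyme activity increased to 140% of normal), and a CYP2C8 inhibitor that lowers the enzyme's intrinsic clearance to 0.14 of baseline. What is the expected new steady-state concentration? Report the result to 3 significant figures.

60.0 mg/L

CYP2E1: 0.15 × 0.4 = 0.06
CYP3A4: 0.29 × 1.4 = 0.406
CYP2C8: 0.16 × 0.14 = 0.0224
Other: 0.4 (unchanged)
Relative clearance = 0.06 + 0.406 + 0.0224 + 0.4 = 0.8884.
Dividing the baseline by the relative clearance: 53.3 / 0.8884 = 60.0 mg/L.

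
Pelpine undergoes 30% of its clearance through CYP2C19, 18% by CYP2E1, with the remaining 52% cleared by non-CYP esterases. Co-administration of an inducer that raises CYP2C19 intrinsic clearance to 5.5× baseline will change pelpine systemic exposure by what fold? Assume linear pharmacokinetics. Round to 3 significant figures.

The CYP2C19 pathway (30% of clearance) is boosted to 5.5× activity: 0.3 × 5.5 = 1.65.
CYP2E1 (18%) and the residual 52% are unaffected.
CL_new/CL_old = 1.65 + 0.18 + 0.52 = 2.35.
Systemic exposure ratio = CL_old/CL_new = 1 / 2.35 = 0.426.

0.426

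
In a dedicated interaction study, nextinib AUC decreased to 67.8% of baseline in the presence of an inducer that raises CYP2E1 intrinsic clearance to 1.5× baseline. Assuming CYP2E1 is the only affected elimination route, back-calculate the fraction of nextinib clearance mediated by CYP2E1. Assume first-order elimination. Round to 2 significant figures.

0.95

CL'/CL = 1 / 0.678 = 1.475
1.5·fm + (1 − fm) = 1.475
fm = (1.475 − 1) / (1.5 − 1) = 0.95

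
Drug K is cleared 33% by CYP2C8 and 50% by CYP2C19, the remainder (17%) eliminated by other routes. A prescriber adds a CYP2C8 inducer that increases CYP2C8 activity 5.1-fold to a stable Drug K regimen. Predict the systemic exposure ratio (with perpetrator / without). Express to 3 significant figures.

CYP2C8: 0.33 × 5.1 = 1.683
CYP2C19: 0.5 (unchanged)
Other: 0.17 (unchanged)
Relative clearance = 1.683 + 0.5 + 0.17 = 2.353.
Since systemic exposure ∝ 1/CL, the ratio is 1 / 2.353 = 0.425.

0.425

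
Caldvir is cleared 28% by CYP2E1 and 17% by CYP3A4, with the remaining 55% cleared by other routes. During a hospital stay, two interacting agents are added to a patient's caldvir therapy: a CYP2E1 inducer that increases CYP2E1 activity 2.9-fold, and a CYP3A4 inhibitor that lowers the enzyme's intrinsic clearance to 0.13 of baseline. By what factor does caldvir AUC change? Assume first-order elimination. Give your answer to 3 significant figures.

0.722

The CYP2E1 pathway (28% of clearance) is boosted to 2.9× activity: 0.28 × 2.9 = 0.812.
The CYP3A4 pathway (17% of clearance) drops to 0.13× activity: 0.17 × 0.13 = 0.0221.
Non-CYP routes (55%) are unchanged.
CL_new/CL_old = 0.812 + 0.0221 + 0.55 = 1.3841.
AUC ∝ 1/CL: fold-change = 1 / 1.3841 = 0.722.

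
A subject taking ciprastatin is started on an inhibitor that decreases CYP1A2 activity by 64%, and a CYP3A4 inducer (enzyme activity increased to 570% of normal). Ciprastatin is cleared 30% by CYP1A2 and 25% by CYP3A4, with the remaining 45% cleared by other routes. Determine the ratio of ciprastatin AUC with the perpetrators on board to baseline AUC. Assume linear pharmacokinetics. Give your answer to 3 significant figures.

The CYP1A2 pathway (30% of clearance) falls to 0.36× activity: 0.3 × 0.36 = 0.108.
The CYP3A4 pathway (25% of clearance) is boosted to 5.7× activity: 0.25 × 5.7 = 1.425.
Non-CYP routes (45%) are unchanged.
New clearance relative to baseline: 0.108 + 1.425 + 0.45 = 1.983.
Net AUC ratio = 1 / 1.983 = 0.504.

0.504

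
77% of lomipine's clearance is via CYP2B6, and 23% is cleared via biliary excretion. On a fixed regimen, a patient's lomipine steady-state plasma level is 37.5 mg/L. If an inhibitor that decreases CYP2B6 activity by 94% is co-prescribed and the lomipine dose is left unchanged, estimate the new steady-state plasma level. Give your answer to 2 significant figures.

The CYP2B6 pathway (77% of clearance) falls to 0.06× activity: 0.77 × 0.06 = 0.0462.
The remaining 23% of clearance is unaffected.
Relative clearance = 0.0462 + 0.23 = 0.2762.
Steady-state plasma level ∝ 1/CL, so new value = 37.5 / 0.2762 = 1.4 × 10² mg/L.

1.4 × 10² mg/L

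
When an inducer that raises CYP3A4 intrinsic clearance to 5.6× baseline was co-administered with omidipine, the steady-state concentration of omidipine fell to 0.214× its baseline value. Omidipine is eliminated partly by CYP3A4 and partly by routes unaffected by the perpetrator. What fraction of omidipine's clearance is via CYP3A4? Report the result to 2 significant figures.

0.80

CL'/CL = 1 / 0.214 = 4.673
5.6·fm + (1 − fm) = 4.673
fm = (4.673 − 1) / (5.6 − 1) = 0.80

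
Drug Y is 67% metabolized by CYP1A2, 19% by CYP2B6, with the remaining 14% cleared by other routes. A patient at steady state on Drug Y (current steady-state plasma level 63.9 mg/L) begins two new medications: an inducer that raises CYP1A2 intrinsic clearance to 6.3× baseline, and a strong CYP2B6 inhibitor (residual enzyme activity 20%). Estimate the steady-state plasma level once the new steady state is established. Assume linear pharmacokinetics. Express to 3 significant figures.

14.5 mg/L

CYP1A2: 0.67 × 6.3 = 4.221
CYP2B6: 0.19 × 0.2 = 0.038
Other: 0.14 (unchanged)
Relative clearance = 4.221 + 0.038 + 0.14 = 4.399.
New steady-state plasma level = 63.9 / 4.399 = 14.5 mg/L (concentration scales inversely with clearance).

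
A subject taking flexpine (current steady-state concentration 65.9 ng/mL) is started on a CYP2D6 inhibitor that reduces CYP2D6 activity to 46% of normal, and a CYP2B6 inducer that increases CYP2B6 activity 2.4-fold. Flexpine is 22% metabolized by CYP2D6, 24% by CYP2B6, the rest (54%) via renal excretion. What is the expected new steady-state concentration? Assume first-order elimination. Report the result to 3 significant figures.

54.1 ng/mL

CYP2D6: 0.22 × 0.46 = 0.1012
CYP2B6: 0.24 × 2.4 = 0.576
Other: 0.54 (unchanged)
CL_new/CL_old = 0.1012 + 0.576 + 0.54 = 1.2172.
Steady-state concentration ∝ 1/CL: new value = 65.9 / 1.2172 = 54.1 ng/mL.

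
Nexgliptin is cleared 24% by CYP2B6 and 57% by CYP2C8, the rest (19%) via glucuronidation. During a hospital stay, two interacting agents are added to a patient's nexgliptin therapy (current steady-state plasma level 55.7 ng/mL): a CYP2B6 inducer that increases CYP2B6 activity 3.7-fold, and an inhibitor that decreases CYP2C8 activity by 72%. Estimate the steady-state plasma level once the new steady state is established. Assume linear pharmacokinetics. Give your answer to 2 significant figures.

45 ng/mL

The CYP2B6 pathway (24% of clearance) rises to 3.7× activity: 0.24 × 3.7 = 0.888.
The CYP2C8 pathway (57% of clearance) is reduced to 0.28× activity: 0.57 × 0.28 = 0.1596.
Non-CYP routes (19%) are unchanged.
CL_new/CL_old = 0.888 + 0.1596 + 0.19 = 1.2376.
Steady-state plasma level ∝ 1/CL: new value = 55.7 / 1.2376 = 45 ng/mL.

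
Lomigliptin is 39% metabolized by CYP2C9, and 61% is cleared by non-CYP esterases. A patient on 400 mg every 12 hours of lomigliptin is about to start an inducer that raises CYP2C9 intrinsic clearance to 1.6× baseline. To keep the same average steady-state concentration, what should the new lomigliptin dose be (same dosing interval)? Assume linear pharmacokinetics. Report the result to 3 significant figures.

494 mg

The CYP2C9 pathway (39% of clearance) increases to 1.6× activity: 0.39 × 1.6 = 0.624.
Non-CYP routes (61%) are unchanged.
New clearance relative to baseline: 0.624 + 0.61 = 1.234.
Exposure is unchanged when dose changes in proportion to clearance. New dose = 400 mg × 1.234 = 494 mg.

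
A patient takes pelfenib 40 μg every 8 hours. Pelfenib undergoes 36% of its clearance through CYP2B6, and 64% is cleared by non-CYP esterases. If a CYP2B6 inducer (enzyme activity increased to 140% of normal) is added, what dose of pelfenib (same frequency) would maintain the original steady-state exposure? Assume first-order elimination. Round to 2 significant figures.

46 μg

The CYP2B6 pathway (36% of clearance) is boosted to 1.4× activity: 0.36 × 1.4 = 0.504.
Non-CYP routes (64%) are unchanged.
CL_new/CL_old = 0.504 + 0.64 = 1.144.
Css,avg = (dose rate)/CL, so holding Css fixed requires dose ∝ CL: 40 × 1.144 = 46 μg.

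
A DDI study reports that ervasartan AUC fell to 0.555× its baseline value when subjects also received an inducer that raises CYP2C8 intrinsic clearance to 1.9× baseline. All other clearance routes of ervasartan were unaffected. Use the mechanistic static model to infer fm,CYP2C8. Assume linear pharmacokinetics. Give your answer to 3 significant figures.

0.891

Write x for the fraction cleared via CYP2C8. The observed AUC change means clearance rose to 1/0.555 = 1.802 of baseline.
Only the CYP2C8 route changed, so 1.802 = x·1.9 + (1 − x), giving x = 0.891.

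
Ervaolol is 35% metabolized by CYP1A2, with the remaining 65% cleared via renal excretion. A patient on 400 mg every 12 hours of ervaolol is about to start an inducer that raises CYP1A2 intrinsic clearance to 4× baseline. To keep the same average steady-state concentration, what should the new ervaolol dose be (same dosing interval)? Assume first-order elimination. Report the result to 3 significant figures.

CYP1A2: 0.35 × 4 = 1.4
Other: 0.65 (unchanged)
New clearance relative to baseline: 1.4 + 0.65 = 2.05.
Exposure is unchanged when dose changes in proportion to clearance. New dose = 400 mg × 2.05 = 820 mg.

820 mg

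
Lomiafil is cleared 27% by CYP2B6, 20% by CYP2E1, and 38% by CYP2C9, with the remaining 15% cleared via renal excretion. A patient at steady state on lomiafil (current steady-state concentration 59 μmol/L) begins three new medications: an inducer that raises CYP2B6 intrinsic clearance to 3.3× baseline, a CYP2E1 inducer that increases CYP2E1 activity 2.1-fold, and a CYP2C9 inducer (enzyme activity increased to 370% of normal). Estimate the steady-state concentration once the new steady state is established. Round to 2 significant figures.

CYP2B6: 0.27 × 3.3 = 0.891
CYP2E1: 0.2 × 2.1 = 0.42
CYP2C9: 0.38 × 3.7 = 1.406
Other: 0.15 (unchanged)
New clearance relative to baseline: 0.891 + 0.42 + 1.406 + 0.15 = 2.867.
Dividing the baseline by the relative clearance: 59 / 2.867 = 21 μmol/L.

21 μmol/L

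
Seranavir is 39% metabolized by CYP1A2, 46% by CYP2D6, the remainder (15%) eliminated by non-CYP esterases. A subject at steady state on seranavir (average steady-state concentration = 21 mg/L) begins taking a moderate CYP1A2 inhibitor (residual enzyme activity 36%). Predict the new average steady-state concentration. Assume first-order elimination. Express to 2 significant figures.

The CYP1A2 pathway (39% of clearance) drops to 0.36× activity: 0.39 × 0.36 = 0.1404.
CYP2D6 (46%) and the residual 15% are unaffected.
Relative clearance = 0.1404 + 0.46 + 0.15 = 0.7504.
Average steady-state concentration ∝ 1/CL, so new value = 21 / 0.7504 = 28 mg/L.

28 mg/L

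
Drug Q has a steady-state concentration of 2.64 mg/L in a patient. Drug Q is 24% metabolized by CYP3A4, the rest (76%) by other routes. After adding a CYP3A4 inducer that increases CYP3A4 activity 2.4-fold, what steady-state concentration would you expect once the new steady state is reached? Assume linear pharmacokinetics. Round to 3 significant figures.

1.98 mg/L

The CYP3A4 pathway (24% of clearance) rises to 2.4× activity: 0.24 × 2.4 = 0.576.
Non-CYP routes (76%) are unchanged.
New clearance relative to baseline: 0.576 + 0.76 = 1.336.
New steady-state concentration = baseline ÷ relative clearance = 2.64 / 1.336 = 1.98 mg/L.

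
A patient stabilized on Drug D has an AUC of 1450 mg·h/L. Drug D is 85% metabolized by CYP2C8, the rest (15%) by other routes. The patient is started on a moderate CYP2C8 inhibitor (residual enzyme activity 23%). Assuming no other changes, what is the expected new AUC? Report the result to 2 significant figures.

4.2 × 10³ mg·h/L

The CYP2C8 pathway (85% of clearance) falls to 0.23× activity: 0.85 × 0.23 = 0.1955.
The remaining 15% of clearance is unaffected.
New clearance relative to baseline: 0.1955 + 0.15 = 0.3455.
AUC ∝ 1/CL, so new value = 1450 / 0.3455 = 4.2 × 10³ mg·h/L.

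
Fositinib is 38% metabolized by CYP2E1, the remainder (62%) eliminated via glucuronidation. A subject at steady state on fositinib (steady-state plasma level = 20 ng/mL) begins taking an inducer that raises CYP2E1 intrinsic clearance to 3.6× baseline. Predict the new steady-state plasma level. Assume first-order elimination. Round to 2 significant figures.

The CYP2E1 pathway (38% of clearance) increases to 3.6× activity: 0.38 × 3.6 = 1.368.
Non-CYP routes (62%) are unchanged.
New clearance relative to baseline: 1.368 + 0.62 = 1.988.
Steady-state plasma level ∝ 1/CL, so new value = 20 / 1.988 = 10 ng/mL.

10 ng/mL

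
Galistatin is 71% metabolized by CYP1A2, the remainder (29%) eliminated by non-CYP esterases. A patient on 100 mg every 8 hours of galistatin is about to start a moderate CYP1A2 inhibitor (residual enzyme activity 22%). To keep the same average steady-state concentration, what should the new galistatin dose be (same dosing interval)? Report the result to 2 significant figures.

45 mg

CYP1A2: 0.71 × 0.22 = 0.1562
Other: 0.29 (unchanged)
CL_new/CL_old = 0.1562 + 0.29 = 0.4462.
Exposure is unchanged when dose changes in proportion to clearance. New dose = 100 mg × 0.4462 = 45 mg.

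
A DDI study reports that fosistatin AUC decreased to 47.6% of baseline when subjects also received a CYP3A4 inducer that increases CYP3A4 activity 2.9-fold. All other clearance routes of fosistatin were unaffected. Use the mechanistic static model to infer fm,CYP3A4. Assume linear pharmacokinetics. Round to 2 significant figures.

CL'/CL = 1 / 0.476 = 2.101
2.9·fm + (1 − fm) = 2.101
fm = (2.101 − 1) / (2.9 − 1) = 0.58

0.58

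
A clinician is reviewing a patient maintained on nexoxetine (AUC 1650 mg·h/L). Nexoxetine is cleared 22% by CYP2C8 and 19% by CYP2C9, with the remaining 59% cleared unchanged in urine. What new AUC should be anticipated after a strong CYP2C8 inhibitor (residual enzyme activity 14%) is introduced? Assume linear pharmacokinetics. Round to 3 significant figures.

2.04 × 10³ mg·h/L

The CYP2C8 pathway (22% of clearance) falls to 0.14× activity: 0.22 × 0.14 = 0.0308.
CYP2C9 (19%) and the residual 59% are unaffected.
CL_new/CL_old = 0.0308 + 0.19 + 0.59 = 0.8108.
AUC ∝ 1/CL, so new value = 1650 / 0.8108 = 2.04 × 10³ mg·h/L.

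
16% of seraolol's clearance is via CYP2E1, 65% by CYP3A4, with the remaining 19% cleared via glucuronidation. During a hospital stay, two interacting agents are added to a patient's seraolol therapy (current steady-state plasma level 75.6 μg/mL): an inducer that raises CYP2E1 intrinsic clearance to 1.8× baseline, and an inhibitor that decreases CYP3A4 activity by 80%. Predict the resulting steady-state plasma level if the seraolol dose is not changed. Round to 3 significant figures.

124 μg/mL

The CYP2E1 pathway (16% of clearance) is boosted to 1.8× activity: 0.16 × 1.8 = 0.288.
The CYP3A4 pathway (65% of clearance) drops to 0.2× activity: 0.65 × 0.2 = 0.13.
The remaining 19% of clearance is unaffected.
Relative clearance = 0.288 + 0.13 + 0.19 = 0.608.
Steady-state plasma level ∝ 1/CL: new value = 75.6 / 0.608 = 124 μg/mL.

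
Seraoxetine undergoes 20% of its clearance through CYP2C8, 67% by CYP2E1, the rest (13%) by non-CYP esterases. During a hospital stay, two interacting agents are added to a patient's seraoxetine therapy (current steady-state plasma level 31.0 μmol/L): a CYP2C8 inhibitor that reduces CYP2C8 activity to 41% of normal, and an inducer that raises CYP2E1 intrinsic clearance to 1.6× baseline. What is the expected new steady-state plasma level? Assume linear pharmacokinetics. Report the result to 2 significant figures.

24 μmol/L

CYP2C8: 0.2 × 0.41 = 0.082
CYP2E1: 0.67 × 1.6 = 1.072
Other: 0.13 (unchanged)
CL_new/CL_old = 0.082 + 1.072 + 0.13 = 1.284.
Dividing the baseline by the relative clearance: 31.0 / 1.284 = 24 μmol/L.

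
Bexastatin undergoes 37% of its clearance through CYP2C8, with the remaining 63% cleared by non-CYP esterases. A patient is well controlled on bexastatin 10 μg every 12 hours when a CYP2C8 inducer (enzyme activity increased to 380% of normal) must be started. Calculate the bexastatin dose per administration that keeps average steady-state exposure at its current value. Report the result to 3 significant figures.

The CYP2C8 pathway (37% of clearance) rises to 3.8× activity: 0.37 × 3.8 = 1.406.
Non-CYP routes (63%) are unchanged.
New clearance relative to baseline: 1.406 + 0.63 = 2.036.
Css,avg = (dose rate)/CL, so holding Css fixed requires dose ∝ CL: 10 × 2.036 = 20.4 μg.

20.4 μg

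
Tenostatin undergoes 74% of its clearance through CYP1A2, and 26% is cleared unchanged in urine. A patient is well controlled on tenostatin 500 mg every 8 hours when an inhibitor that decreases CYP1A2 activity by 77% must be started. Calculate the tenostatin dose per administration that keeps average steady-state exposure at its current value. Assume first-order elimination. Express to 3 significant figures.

CYP1A2: 0.74 × 0.23 = 0.1702
Other: 0.26 (unchanged)
Relative clearance = 0.1702 + 0.26 = 0.4302.
Exposure is unchanged when dose changes in proportion to clearance. New dose = 500 mg × 0.4302 = 215 mg.

215 mg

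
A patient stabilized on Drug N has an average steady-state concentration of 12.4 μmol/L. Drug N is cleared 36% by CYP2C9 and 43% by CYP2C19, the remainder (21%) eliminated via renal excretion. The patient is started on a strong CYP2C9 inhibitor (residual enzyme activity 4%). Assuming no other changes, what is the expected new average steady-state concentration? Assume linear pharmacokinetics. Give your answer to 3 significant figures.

18.9 μmol/L

The CYP2C9 pathway (36% of clearance) is reduced to 0.04× activity: 0.36 × 0.04 = 0.0144.
CYP2C19 (43%) and the residual 21% are unaffected.
CL_new/CL_old = 0.0144 + 0.43 + 0.21 = 0.6544.
New average steady-state concentration = baseline ÷ relative clearance = 12.4 / 0.6544 = 18.9 μmol/L.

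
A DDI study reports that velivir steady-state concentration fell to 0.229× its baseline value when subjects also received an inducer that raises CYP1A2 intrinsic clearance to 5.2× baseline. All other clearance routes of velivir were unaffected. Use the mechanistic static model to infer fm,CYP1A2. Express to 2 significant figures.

0.80

Call the CYP1A2 fraction fm. After the interaction, CL_new/CL_old = fm × 5.2 + (1 − fm).
Steady-state concentration ratio = 1 / (new CL fraction), so new CL fraction = 1 / 0.229 = 4.367.
fm × 5.2 + 1 − fm = 4.367  ⇒  fm × (5.2 − 1) = 3.367  ⇒  fm = 0.80.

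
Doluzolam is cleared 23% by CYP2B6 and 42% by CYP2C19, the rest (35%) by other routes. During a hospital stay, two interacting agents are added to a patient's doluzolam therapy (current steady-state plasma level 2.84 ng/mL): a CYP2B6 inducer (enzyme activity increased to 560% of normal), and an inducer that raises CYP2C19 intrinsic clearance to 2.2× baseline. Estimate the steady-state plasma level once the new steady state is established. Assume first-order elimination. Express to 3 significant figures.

CYP2B6: 0.23 × 5.6 = 1.288
CYP2C19: 0.42 × 2.2 = 0.924
Other: 0.35 (unchanged)
New clearance relative to baseline: 1.288 + 0.924 + 0.35 = 2.562.
Dividing the baseline by the relative clearance: 2.84 / 2.562 = 1.11 ng/mL.

1.11 ng/mL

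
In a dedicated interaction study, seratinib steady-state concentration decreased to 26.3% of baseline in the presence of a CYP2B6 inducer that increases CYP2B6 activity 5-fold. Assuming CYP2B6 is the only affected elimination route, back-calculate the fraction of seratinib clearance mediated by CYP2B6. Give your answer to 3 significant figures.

Write x for the fraction cleared via CYP2B6. The observed steady-state concentration change means clearance rose to 1/0.263 = 3.802 of baseline.
Setting x·5 + (1 − x) = 3.802 and solving: x = (3.802 − 1)/(5 − 1) = 0.701.

0.701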